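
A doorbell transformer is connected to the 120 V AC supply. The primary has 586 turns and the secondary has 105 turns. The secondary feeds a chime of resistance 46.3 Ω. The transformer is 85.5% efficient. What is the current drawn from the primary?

V_s = 120 × 105/586 = 21.502 V.
I_s = V_s/R = 21.502/46.3 = 0.46440 A.
P_out = V_s I_s = 21.502 × 0.46440 = 9.9854 W.
P_in = P_out/η = 9.9854/0.855 = 11.679 W.
I_p = P_in/V_p = 11.679/120 = 0.0973 A.

I_p ≈ 0.0973 A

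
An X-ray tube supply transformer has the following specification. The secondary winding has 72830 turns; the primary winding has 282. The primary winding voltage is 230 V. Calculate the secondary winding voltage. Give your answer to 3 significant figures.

V_s ≈ 59400 V

V_s/V_p = N_s/N_p, so V_s = 230 × 72830/282 = 59400 V.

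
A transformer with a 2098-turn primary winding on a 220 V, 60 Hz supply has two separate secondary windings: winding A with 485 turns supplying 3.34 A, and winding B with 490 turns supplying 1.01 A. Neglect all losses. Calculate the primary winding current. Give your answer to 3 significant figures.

I_p ≈ 1.01 A

V_A = 220 × 485/2098 = 50.858 V; V_B = 220 × 490/2098 = 51.382 V.
P_out = V_A I_A + V_B I_B = 50.858×3.34 + 51.382×1.01 = 169.87 + 51.896 = 221.76 W.
Ideal ⇒ P_in = P_out, so I_p = P_out/V_p = 221.76/220 = 1.01 A.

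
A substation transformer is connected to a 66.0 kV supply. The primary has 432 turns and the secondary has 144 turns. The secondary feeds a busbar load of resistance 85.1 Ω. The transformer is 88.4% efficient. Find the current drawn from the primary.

V_s = 66000 × 144/432 = 22000 V.
I_s = V_s/R = 22000/85.1 = 258.52 A.
P_out = V_s I_s = 22000 × 258.52 = 5.6874×10^6 W.
P_in = P_out/η = 5.6874×10^6/0.884 = 6.4337×10^6 W.
I_p = P_in/V_p = 6.4337×10^6/66000 = 97.5 A.

I_p ≈ 97.5 A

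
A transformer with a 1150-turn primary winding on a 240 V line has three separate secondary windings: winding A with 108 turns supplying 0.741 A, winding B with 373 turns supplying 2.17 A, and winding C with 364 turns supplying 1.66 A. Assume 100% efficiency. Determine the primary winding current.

I_p ≈ 1.30 A

V_A = 240 × 108/1150 = 22.539 V; V_B = 240 × 373/1150 = 77.843 V; V_C = 240 × 364/1150 = 75.965 V.
P_out = V_A I_A + V_B I_B + V_C I_C = 22.539×0.741 + 77.843×2.17 + 75.965×1.66 = 16.701 + 168.92 + 126.10 = 311.72 W.
Ideal ⇒ P_in = P_out, so I_p = P_out/V_p = 311.72/240 = 1.30 A.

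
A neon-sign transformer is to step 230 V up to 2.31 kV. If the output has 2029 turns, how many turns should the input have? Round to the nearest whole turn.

N_in = 202 turns

N_in/N_out = V_in/V_out, so N_in = 2029 × 230/2310 = 202.0 ≈ 202 turns.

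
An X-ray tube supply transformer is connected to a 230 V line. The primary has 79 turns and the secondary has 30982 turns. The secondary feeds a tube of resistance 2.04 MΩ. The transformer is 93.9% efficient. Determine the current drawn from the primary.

I_p ≈ 18.5 A

V_s = 230 × 30982/79 = 90201 V.
I_s = V_s/R = 90201/(2.04×10^6) = 0.044216 A.
P_out = V_s I_s = 90201 × 0.044216 = 3988.3 W.
P_in = P_out/η = 3988.3/0.939 = 4247.4 W.
I_p = P_in/V_p = 4247.4/230 = 18.5 A.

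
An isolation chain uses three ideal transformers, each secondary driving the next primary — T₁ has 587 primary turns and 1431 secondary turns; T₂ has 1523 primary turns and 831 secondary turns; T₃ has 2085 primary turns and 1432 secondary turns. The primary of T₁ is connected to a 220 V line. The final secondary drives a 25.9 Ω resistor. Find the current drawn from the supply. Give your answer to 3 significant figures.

I_supply ≈ 7.09 A

After T₁: V = 220.00 × 1431/587 = 536.32 V.
After T₂: V = 536.32 × 831/1523 = 292.63 V.
After T₃: V = 292.63 × 1432/2085 = 200.98 V.
I_load = 200.98/25.9 = 7.7600 A, so P_out = 200.98 × 7.7600 = 1559.6 W.
All ideal ⇒ P_in = P_out, so I_supply = 1559.6/220 = 7.09 A.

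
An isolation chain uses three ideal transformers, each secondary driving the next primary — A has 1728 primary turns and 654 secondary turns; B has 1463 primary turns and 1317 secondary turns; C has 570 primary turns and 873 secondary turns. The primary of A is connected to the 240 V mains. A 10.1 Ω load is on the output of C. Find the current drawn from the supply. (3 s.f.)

I_supply ≈ 6.47 A

Secondary of A: V = 240.00 × 654/1728 = 90.833 V.
Secondary of B: V = 90.833 × 1317/1463 = 81.769 V.
Secondary of C: V = 81.769 × 873/570 = 125.24 V.
I_load = 125.24/10.1 = 12.400 A, so P_out = 125.24 × 12.400 = 1552.9 W.
All ideal ⇒ P_in = P_out, so I_supply = 1552.9/240 = 6.47 A.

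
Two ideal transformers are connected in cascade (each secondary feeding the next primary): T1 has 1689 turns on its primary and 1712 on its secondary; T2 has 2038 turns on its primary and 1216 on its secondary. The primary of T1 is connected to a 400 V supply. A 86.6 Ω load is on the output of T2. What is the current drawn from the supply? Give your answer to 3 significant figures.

I_supply ≈ 1.69 A

After T1: V = 400.00 × 1712/1689 = 405.45 V.
After T2: V = 405.45 × 1216/2038 = 241.92 V.
I_load = 241.92/86.6 = 2.7935 A, so P_out = 241.92 × 2.7935 = 675.79 W.
All ideal ⇒ P_in = P_out, so I_supply = 675.79/400 = 1.69 A.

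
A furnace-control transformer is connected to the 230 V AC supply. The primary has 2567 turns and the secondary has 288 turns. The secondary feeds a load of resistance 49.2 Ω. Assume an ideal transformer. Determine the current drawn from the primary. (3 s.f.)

I_p ≈ 0.0588 A

V_s = V_p × N_s/N_p = 230 × 288/2567 = 25.804 V.
I_s = V_s/R = 25.804/49.2 = 0.52448 A.
For an ideal transformer I_p N_p = I_s N_s, so I_p = 0.52448 × 288/2567 = 0.0588 A.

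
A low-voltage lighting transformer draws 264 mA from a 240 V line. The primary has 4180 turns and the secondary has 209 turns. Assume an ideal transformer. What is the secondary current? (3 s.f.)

I_s ≈ 5.28 A

I_s/I_p = N_p/N_s, so I_s = 0.264 × 4180/209 = 5.28 A.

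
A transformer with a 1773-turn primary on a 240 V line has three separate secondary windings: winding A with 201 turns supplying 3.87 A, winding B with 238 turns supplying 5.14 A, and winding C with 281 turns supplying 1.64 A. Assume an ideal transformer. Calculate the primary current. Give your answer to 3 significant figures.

V_A = 240 × 201/1773 = 27.208 V; V_B = 240 × 238/1773 = 32.217 V; V_C = 240 × 281/1773 = 38.037 V.
P_out = V_A I_A + V_B I_B + V_C I_C = 27.208×3.87 + 32.217×5.14 + 38.037×1.64 = 105.30 + 165.59 + 62.381 = 333.27 W.
Ideal ⇒ P_in = P_out, so I_p = P_out/V_p = 333.27/240 = 1.39 A.

I_p ≈ 1.39 A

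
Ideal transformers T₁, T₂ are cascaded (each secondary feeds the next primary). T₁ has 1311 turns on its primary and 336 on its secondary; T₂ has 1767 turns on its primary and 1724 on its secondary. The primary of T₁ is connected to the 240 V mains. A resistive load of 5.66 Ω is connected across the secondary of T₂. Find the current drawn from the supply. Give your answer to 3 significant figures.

Secondary of T₁: V = 240.00 × 336/1311 = 61.510 V.
Secondary of T₂: V = 61.510 × 1724/1767 = 60.013 V.
I_load = 60.013/5.66 = 10.603 A, so P_out = 60.013 × 10.603 = 636.33 W.
All ideal ⇒ P_in = P_out, so I_supply = 636.33/240 = 2.65 A.

I_supply ≈ 2.65 A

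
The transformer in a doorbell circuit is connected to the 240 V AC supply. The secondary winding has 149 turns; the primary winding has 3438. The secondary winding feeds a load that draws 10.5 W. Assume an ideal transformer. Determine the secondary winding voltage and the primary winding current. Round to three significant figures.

V_s ≈ 10.4 V, I_p ≈ 0.0437 A

V_s = V_p × N_s/N_p = 240 × 149/3438 = 10.401 V.
I_s = P/V_s = 10.5/10.401 = 1.0095 A.
I_p = I_s × N_s/N_p = 1.0095 × 149/3438 = 0.0437 A.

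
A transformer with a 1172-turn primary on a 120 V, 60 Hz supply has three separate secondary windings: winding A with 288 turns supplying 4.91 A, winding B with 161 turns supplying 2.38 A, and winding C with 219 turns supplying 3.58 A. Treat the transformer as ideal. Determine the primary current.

V_A = 120 × 288/1172 = 29.488 V; V_B = 120 × 161/1172 = 16.485 V; V_C = 120 × 219/1172 = 22.423 V.
P_out = V_A I_A + V_B I_B + V_C I_C = 29.488×4.91 + 16.485×2.38 + 22.423×3.58 = 144.79 + 39.233 + 80.275 = 264.29 W.
Ideal ⇒ P_in = P_out, so I_p = P_out/V_p = 264.29/120 = 2.20 A.

I_p ≈ 2.20 A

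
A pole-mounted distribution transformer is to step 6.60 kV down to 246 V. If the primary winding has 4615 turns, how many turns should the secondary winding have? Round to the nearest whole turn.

N_s = 172 turns

N_s/N_p = V_s/V_p, so N_s = 4615 × 246/6600 = 172.0 ≈ 172 turns.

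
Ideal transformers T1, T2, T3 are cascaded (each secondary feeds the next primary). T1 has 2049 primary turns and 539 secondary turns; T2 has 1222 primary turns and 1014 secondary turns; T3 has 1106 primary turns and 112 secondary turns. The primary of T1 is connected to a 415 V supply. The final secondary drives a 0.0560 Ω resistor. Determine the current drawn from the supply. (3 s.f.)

I_supply ≈ 3.62 A

Secondary of T1: V = 415.00 × 539/2049 = 109.17 V.
Secondary of T2: V = 109.17 × 1014/1222 = 90.586 V.
Secondary of T3: V = 90.586 × 112/1106 = 9.1733 V.
I_load = 9.1733/0.0560 = 163.81 A, so P_out = 9.1733 × 163.81 = 1502.7 W.
All ideal ⇒ P_in = P_out, so I_supply = 1502.7/415 = 3.62 A.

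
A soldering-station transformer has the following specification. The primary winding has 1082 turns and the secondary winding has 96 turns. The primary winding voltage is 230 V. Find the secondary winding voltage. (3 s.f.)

V_s/V_p = N_s/N_p, so V_s = 230 × 96/1082 = 20.4 V.

V_s ≈ 20.4 V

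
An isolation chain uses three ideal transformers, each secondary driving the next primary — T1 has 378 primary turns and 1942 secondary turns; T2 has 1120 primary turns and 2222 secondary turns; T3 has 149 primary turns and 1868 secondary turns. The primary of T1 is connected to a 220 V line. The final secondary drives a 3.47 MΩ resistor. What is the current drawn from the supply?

I_supply ≈ 1.04 A

After T1: V = 220.00 × 1942/378 = 1130.3 V.
After T2: V = 1130.3 × 2222/1120 = 2242.4 V.
After T3: V = 2242.4 × 1868/149 = 28112 V.
I_load = 28112/(3.47×10^6) = 0.0081015 A, so P_out = 28112 × 0.0081015 = 227.75 W.
All ideal ⇒ P_in = P_out, so I_supply = 227.75/220 = 1.04 A.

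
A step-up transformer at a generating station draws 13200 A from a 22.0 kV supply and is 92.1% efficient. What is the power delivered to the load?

P_out ≈ 2.67×10^8 W

P_in = V_p I_p = 22000 × 13200 = 2.9040×10^8 W.
P_out = η P_in = 0.921 × 2.9040×10^8 = 2.67×10^8 W.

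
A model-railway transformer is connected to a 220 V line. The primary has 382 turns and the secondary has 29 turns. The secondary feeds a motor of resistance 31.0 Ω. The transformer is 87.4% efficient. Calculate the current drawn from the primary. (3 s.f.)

V_s = 220 × 29/382 = 16.702 V.
I_s = V_s/R = 16.702/31.0 = 0.53876 A.
P_out = V_s I_s = 16.702 × 0.53876 = 8.9981 W.
P_in = P_out/η = 8.9981/0.874 = 10.295 W.
I_p = P_in/V_p = 10.295/220 = 0.0468 A.

I_p ≈ 0.0468 A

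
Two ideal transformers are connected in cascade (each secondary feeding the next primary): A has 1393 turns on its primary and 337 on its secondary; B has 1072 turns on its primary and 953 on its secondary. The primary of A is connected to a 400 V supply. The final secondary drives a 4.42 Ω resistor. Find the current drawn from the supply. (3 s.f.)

Secondary of A: V = 400.00 × 337/1393 = 96.770 V.
Secondary of B: V = 96.770 × 953/1072 = 86.027 V.
I_load = 86.027/4.42 = 19.463 A, so P_out = 86.027 × 19.463 = 1674.4 W.
All ideal ⇒ P_in = P_out, so I_supply = 1674.4/400 = 4.19 A.

I_supply ≈ 4.19 A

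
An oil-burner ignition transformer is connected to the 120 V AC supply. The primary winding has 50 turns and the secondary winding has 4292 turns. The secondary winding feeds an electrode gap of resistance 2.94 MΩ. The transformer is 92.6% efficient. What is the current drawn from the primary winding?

I_p ≈ 0.325 A

V_s = 120 × 4292/50 = 10301 V.
I_s = V_s/R = 10301/(2.94×10^6) = 0.0035037 A.
P_out = V_s I_s = 10301 × 0.0035037 = 36.091 W.
P_in = P_out/η = 36.091/0.926 = 38.975 W.
I_p = P_in/V_p = 38.975/120 = 0.325 A.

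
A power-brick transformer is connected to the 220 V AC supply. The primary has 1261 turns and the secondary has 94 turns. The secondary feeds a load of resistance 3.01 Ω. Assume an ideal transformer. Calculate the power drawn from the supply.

V_s = V_p × N_s/N_p = 220 × 94/1261 = 16.400 V.
I_s = V_s/R = 16.400/3.01 = 5.4484 A.
I_p = I_s × N_s/N_p = 5.4484 × 94/1261 = 0.40615 A.
P = V_p I_p = 220 × 0.40615 = 89.4 W.

P ≈ 89.4 W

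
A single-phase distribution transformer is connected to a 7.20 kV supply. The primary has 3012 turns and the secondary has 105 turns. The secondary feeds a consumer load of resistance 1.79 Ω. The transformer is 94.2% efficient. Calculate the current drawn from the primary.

V_s = 7200 × 105/3012 = 251.00 V.
I_s = V_s/R = 251.00/1.79 = 140.22 A.
P_out = V_s I_s = 251.00 × 140.22 = 35195 W.
P_in = P_out/η = 35195/0.942 = 37362 W.
I_p = P_in/V_p = 37362/7200 = 5.19 A.

I_p ≈ 5.19 A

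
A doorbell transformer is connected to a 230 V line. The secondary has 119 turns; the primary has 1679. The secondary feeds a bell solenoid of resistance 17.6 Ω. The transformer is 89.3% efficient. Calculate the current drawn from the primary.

I_p ≈ 0.0735 A

V_s = 230 × 119/1679 = 16.301 V.
I_s = V_s/R = 16.301/17.6 = 0.92621 A.
P_out = V_s I_s = 16.301 × 0.92621 = 15.099 W.
P_in = P_out/η = 15.099/0.893 = 16.908 W.
I_p = P_in/V_p = 16.908/230 = 0.0735 A.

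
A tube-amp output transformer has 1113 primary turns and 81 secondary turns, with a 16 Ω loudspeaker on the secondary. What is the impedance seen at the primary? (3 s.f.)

Z_p = (N_p/N_s)² × Z_s = (1113/81)² × 16 = 3020 Ω.

Z_p ≈ 3020 Ω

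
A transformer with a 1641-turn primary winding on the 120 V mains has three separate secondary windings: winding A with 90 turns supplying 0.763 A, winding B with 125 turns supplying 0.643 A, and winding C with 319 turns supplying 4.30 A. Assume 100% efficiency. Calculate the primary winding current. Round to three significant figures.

I_p ≈ 0.927 A

V_A = 120 × 90/1641 = 6.5814 V; V_B = 120 × 125/1641 = 9.1408 V; V_C = 120 × 319/1641 = 23.327 V.
P_out = V_A I_A + V_B I_B + V_C I_C = 6.5814×0.763 + 9.1408×0.643 + 23.327×4.30 = 5.0216 + 5.8775 + 100.31 = 111.21 W.
Ideal ⇒ P_in = P_out, so I_p = P_out/V_p = 111.21/120 = 0.927 A.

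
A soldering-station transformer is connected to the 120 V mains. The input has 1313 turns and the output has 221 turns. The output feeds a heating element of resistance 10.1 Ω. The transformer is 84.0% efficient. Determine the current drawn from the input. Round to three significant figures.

V_out = 120 × 221/1313 = 20.198 V.
I_out = V_out/R = 20.198/10.1 = 1.9998 A.
P_out = V_out I_out = 20.198 × 1.9998 = 40.392 W.
P_in = P_out/η = 40.392/0.840 = 48.086 W.
I_in = P_in/V_in = 48.086/120 = 0.401 A.

I_in ≈ 0.401 A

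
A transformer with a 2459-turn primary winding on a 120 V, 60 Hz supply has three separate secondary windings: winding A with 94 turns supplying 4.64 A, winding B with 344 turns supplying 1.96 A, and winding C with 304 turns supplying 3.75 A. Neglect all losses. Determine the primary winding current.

V_A = 120 × 94/2459 = 4.5872 V; V_B = 120 × 344/2459 = 16.787 V; V_C = 120 × 304/2459 = 14.835 V.
P_out = V_A I_A + V_B I_B + V_C I_C = 4.5872×4.64 + 16.787×1.96 + 14.835×3.75 = 21.285 + 32.903 + 55.632 = 109.82 W.
Ideal ⇒ P_in = P_out, so I_p = P_out/V_p = 109.82/120 = 0.915 A.

I_p ≈ 0.915 A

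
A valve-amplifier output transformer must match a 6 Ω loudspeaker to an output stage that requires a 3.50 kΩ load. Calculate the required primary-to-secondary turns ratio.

N_p/N_s ≈ 24.2

Z_p/Z_s = (N_p/N_s)², so N_p/N_s = √(3500/6) = √583 = 24.2.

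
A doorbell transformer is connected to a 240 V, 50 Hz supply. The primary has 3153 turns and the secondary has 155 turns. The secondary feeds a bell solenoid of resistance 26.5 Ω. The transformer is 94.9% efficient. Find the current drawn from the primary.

V_s = 240 × 155/3153 = 11.798 V.
I_s = V_s/R = 11.798/26.5 = 0.44522 A.
P_out = V_s I_s = 11.798 × 0.44522 = 5.2528 W.
P_in = P_out/η = 5.2528/0.949 = 5.5351 W.
I_p = P_in/V_p = 5.5351/240 = 0.0231 A.

I_p ≈ 0.0231 A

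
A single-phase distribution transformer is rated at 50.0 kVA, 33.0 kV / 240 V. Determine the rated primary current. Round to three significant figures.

I_p = S/V_p = 50000/33000 = 1.52 A.

I_p ≈ 1.52 A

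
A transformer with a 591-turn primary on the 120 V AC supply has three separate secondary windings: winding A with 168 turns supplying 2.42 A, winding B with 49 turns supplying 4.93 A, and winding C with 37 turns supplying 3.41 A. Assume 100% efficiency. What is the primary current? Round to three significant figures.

V_A = 120 × 168/591 = 34.112 V; V_B = 120 × 49/591 = 9.9492 V; V_C = 120 × 37/591 = 7.5127 V.
P_out = V_A I_A + V_B I_B + V_C I_C = 34.112×2.42 + 9.9492×4.93 + 7.5127×3.41 = 82.550 + 49.050 + 25.618 = 157.22 W.
Ideal ⇒ P_in = P_out, so I_p = P_out/V_p = 157.22/120 = 1.31 A.

I_p ≈ 1.31 A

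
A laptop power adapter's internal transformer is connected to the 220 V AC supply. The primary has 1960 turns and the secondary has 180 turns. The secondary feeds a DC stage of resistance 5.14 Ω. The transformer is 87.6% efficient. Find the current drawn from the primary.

I_p ≈ 0.412 A

V_s = 220 × 180/1960 = 20.204 V.
I_s = V_s/R = 20.204/5.14 = 3.9308 A.
P_out = V_s I_s = 20.204 × 3.9308 = 79.417 W.
P_in = P_out/η = 79.417/0.876 = 90.659 W.
I_p = P_in/V_p = 90.659/220 = 0.412 A.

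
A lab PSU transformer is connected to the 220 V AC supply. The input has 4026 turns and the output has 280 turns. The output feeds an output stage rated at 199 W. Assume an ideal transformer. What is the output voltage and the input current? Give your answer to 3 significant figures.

V_out ≈ 15.3 V, I_in ≈ 0.905 A

V_out = V_in × N_out/N_in = 220 × 280/4026 = 15.301 V.
I_out = P/V_out = 199/15.301 = 13.006 A.
I_in = I_out × N_out/N_in = 13.006 × 280/4026 = 0.905 A.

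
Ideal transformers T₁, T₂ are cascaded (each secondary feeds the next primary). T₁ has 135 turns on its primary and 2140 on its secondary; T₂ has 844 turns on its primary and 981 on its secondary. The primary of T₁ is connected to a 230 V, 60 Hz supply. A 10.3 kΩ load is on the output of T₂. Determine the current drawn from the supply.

I_supply ≈ 7.58 A

Secondary of T₁: V = 230.00 × 2140/135 = 3645.9 V.
Secondary of T₂: V = 3645.9 × 981/844 = 4237.7 V.
I_load = 4237.7/10300 = 0.41143 A, so P_out = 4237.7 × 0.41143 = 1743.5 W.
All ideal ⇒ P_in = P_out, so I_supply = 1743.5/230 = 7.58 A.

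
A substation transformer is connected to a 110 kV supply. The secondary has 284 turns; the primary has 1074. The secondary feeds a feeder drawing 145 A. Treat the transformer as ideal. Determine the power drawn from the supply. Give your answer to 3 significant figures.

P ≈ 4.22×10^6 W

I_p = I_s × N_s/N_p = 145 × 284/1074 = 38.343 A.
P = V_p I_p = 110000 × 38.343 = 4.22×10^6 W.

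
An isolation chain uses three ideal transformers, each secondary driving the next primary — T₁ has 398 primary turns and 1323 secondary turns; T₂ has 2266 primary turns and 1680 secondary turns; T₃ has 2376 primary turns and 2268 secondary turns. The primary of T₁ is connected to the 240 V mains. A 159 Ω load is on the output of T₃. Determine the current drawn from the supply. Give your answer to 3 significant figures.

Secondary of T₁: V = 240.00 × 1323/398 = 797.79 V.
Secondary of T₂: V = 797.79 × 1680/2266 = 591.48 V.
Secondary of T₃: V = 591.48 × 2268/2376 = 564.59 V.
I_load = 564.59/159 = 3.5509 A, so P_out = 564.59 × 3.5509 = 2004.8 W.
All ideal ⇒ P_in = P_out, so I_supply = 2004.8/240 = 8.35 A.

I_supply ≈ 8.35 A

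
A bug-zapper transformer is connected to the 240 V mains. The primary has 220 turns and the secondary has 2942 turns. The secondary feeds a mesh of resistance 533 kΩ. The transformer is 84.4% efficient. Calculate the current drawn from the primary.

I_p ≈ 0.0954 A

V_s = 240 × 2942/220 = 3209.5 V.
I_s = V_s/R = 3209.5/533000 = 0.0060215 A.
P_out = V_s I_s = 3209.5 × 0.0060215 = 19.326 W.
P_in = P_out/η = 19.326/0.844 = 22.898 W.
I_p = P_in/V_p = 22.898/240 = 0.0954 A.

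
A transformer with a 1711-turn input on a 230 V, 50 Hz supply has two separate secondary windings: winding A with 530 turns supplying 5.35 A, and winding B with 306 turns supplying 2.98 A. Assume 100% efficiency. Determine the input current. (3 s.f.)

V_A = 230 × 530/1711 = 71.245 V; V_B = 230 × 306/1711 = 41.134 V.
P_out = V_A I_A + V_B I_B = 71.245×5.35 + 41.134×2.98 = 381.16 + 122.58 = 503.74 W.
Ideal ⇒ P_in = P_out, so I_in = P_out/V_in = 503.74/230 = 2.19 A.

I_in ≈ 2.19 A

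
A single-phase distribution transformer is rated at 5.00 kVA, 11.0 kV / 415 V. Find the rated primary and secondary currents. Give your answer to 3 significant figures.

I_p ≈ 0.455 A, I_s ≈ 12.0 A

I_p = S/V_p = 5000/11000 = 0.455 A.
I_s = S/V_s = 5000/415 = 12.0 A.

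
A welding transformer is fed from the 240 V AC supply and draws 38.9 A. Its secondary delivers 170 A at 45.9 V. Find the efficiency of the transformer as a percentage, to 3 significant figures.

P_in = 240 × 38.9 = 9336.00 W.
P_out = 45.9 × 170 = 7803.00 W.
η = P_out/P_in = 7803.00/9336.00 = 0.836.

η ≈ 83.6%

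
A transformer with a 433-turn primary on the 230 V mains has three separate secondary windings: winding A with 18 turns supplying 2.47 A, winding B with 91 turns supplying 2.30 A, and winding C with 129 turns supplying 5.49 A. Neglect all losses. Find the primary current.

I_p ≈ 2.22 A

V_A = 230 × 18/433 = 9.5612 V; V_B = 230 × 91/433 = 48.337 V; V_C = 230 × 129/433 = 68.522 V.
P_out = V_A I_A + V_B I_B + V_C I_C = 9.5612×2.47 + 48.337×2.30 + 68.522×5.49 = 23.616 + 111.18 + 376.19 = 510.98 W.
Ideal ⇒ P_in = P_out, so I_p = P_out/V_p = 510.98/230 = 2.22 A.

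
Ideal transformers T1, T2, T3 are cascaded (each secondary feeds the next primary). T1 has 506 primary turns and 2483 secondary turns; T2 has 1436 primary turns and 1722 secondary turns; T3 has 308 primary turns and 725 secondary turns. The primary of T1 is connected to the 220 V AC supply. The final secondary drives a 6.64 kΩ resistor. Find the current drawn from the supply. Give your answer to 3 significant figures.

Secondary of T1: V = 220.00 × 2483/506 = 1079.6 V.
Secondary of T2: V = 1079.6 × 1722/1436 = 1294.6 V.
Secondary of T3: V = 1294.6 × 725/308 = 3047.3 V.
I_load = 3047.3/6640 = 0.45893 A, so P_out = 3047.3 × 0.45893 = 1398.5 W.
All ideal ⇒ P_in = P_out, so I_supply = 1398.5/220 = 6.36 A.

I_supply ≈ 6.36 A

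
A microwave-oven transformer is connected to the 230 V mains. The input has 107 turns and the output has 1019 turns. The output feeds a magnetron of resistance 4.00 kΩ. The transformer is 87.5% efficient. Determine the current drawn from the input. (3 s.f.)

V_out = 230 × 1019/107 = 2190.4 V.
I_out = V_out/R = 2190.4/4000 = 0.54759 A.
P_out = V_out I_out = 2190.4 × 0.54759 = 1199.4 W.
P_in = P_out/η = 1199.4/0.875 = 1370.8 W.
I_in = P_in/V_in = 1370.8/230 = 5.96 A.

I_in ≈ 5.96 A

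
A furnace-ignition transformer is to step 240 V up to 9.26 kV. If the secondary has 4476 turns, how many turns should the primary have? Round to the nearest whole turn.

N_p/N_s = V_p/V_s, so N_p = 4476 × 240/9260 = 116.0 ≈ 116 turns.

N_p = 116 turns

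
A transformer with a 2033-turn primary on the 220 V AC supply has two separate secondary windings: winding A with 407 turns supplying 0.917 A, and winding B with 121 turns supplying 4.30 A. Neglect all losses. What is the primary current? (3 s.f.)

V_A = 220 × 407/2033 = 44.043 V; V_B = 220 × 121/2033 = 13.094 V.
P_out = V_A I_A + V_B I_B = 44.043×0.917 + 13.094×4.30 = 40.388 + 56.304 = 96.692 W.
Ideal ⇒ P_in = P_out, so I_p = P_out/V_p = 96.692/220 = 0.440 A.

I_p ≈ 0.440 A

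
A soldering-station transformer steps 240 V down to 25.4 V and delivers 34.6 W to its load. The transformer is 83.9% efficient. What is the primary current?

P_in = P_out/η = 34.6/0.839 = 41.240 W.
I_p = P_in/V_p = 41.240/240 = 0.172 A.

I_p ≈ 0.172 A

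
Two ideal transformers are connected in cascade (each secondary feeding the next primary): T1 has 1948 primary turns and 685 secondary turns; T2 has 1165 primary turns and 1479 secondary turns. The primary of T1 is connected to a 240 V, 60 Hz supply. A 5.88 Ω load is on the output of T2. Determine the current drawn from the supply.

After T1: V = 240.00 × 685/1948 = 84.394 V.
After T2: V = 84.394 × 1479/1165 = 107.14 V.
I_load = 107.14/5.88 = 18.221 A, so P_out = 107.14 × 18.221 = 1952.2 W.
All ideal ⇒ P_in = P_out, so I_supply = 1952.2/240 = 8.13 A.

I_supply ≈ 8.13 A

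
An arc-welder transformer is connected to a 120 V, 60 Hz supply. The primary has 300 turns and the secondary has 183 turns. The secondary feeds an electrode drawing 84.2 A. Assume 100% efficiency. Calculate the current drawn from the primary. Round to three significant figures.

I_p ≈ 51.4 A

For an ideal transformer I_p N_p = I_s N_s, so I_p = 84.2 × 183/300 = 51.4 A.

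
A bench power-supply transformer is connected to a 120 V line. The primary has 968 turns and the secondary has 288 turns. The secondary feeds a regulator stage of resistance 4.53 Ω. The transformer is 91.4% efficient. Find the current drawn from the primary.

V_s = 120 × 288/968 = 35.702 V.
I_s = V_s/R = 35.702/4.53 = 7.8813 A.
P_out = V_s I_s = 35.702 × 7.8813 = 281.38 W.
P_in = P_out/η = 281.38/0.914 = 307.86 W.
I_p = P_in/V_p = 307.86/120 = 2.57 A.

I_p ≈ 2.57 A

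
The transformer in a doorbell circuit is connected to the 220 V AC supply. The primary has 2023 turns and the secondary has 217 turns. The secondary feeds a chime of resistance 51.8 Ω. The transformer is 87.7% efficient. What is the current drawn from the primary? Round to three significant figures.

I_p ≈ 0.0557 A

V_s = 220 × 217/2023 = 23.599 V.
I_s = V_s/R = 23.599/51.8 = 0.45557 A.
P_out = V_s I_s = 23.599 × 0.45557 = 10.751 W.
P_in = P_out/η = 10.751/0.877 = 12.259 W.
I_p = P_in/V_p = 12.259/220 = 0.0557 A.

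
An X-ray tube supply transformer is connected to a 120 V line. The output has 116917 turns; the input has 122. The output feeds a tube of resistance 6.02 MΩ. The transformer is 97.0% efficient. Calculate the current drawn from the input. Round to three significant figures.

I_in ≈ 18.9 A

V_out = 120 × 116917/122 = 115000 V.
I_out = V_out/R = 115000/(6.02×10^6) = 0.019103 A.
P_out = V_out I_out = 115000 × 0.019103 = 2196.9 W.
P_in = P_out/η = 2196.9/0.970 = 2264.8 W.
I_in = P_in/V_in = 2264.8/120 = 18.9 A.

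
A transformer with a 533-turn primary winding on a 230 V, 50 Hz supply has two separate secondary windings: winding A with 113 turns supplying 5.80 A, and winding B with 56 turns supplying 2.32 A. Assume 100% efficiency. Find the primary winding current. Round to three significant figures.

I_p ≈ 1.47 A

V_A = 230 × 113/533 = 48.762 V; V_B = 230 × 56/533 = 24.165 V.
P_out = V_A I_A + V_B I_B = 48.762×5.80 + 24.165×2.32 = 282.82 + 56.063 = 338.88 W.
Ideal ⇒ P_in = P_out, so I_p = P_out/V_p = 338.88/230 = 1.47 A.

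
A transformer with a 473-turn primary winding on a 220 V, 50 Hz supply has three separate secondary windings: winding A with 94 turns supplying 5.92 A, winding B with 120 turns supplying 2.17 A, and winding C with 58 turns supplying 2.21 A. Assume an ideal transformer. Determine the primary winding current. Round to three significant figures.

I_p ≈ 2.00 A

V_A = 220 × 94/473 = 43.721 V; V_B = 220 × 120/473 = 55.814 V; V_C = 220 × 58/473 = 26.977 V.
P_out = V_A I_A + V_B I_B + V_C I_C = 43.721×5.92 + 55.814×2.17 + 26.977×2.21 = 258.83 + 121.12 + 59.619 = 439.56 W.
Ideal ⇒ P_in = P_out, so I_p = P_out/V_p = 439.56/220 = 2.00 A.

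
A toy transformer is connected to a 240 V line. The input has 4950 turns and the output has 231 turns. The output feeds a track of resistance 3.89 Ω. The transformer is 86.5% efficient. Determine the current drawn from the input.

V_out = 240 × 231/4950 = 11.200 V.
I_out = V_out/R = 11.200/3.89 = 2.8792 A.
P_out = V_out I_out = 11.200 × 2.8792 = 32.247 W.
P_in = P_out/η = 32.247/0.865 = 37.280 W.
I_in = P_in/V_in = 37.280/240 = 0.155 A.

I_in ≈ 0.155 A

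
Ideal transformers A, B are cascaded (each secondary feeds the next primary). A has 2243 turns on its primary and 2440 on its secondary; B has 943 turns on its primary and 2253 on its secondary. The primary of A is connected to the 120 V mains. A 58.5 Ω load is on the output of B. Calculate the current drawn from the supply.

After A: V = 120.00 × 2440/2243 = 130.54 V.
After B: V = 130.54 × 2253/943 = 311.88 V.
I_load = 311.88/58.5 = 5.3313 A, so P_out = 311.88 × 5.3313 = 1662.7 W.
All ideal ⇒ P_in = P_out, so I_supply = 1662.7/120 = 13.9 A.

I_supply ≈ 13.9 A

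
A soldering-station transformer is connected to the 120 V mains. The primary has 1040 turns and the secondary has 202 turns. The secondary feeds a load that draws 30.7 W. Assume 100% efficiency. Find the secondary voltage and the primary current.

V_s ≈ 23.3 V, I_p ≈ 0.256 A

V_s = V_p × N_s/N_p = 120 × 202/1040 = 23.308 V.
I_s = P/V_s = 30.7/23.308 = 1.3172 A.
I_p = I_s × N_s/N_p = 1.3172 × 202/1040 = 0.256 A.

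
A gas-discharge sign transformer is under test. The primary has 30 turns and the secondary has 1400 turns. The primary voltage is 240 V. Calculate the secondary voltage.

V_s/V_p = N_s/N_p, so V_s = 240 × 1400/30 = 11200 V.

V_s ≈ 11200 V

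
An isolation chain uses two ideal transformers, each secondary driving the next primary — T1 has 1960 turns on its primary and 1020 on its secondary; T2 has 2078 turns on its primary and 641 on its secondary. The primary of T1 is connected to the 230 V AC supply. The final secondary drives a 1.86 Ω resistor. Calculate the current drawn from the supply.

I_supply ≈ 3.19 A

After T1: V = 230.00 × 1020/1960 = 119.69 V.
After T2: V = 119.69 × 641/2078 = 36.922 V.
I_load = 36.922/1.86 = 19.851 A, so P_out = 36.922 × 19.851 = 732.92 W.
All ideal ⇒ P_in = P_out, so I_supply = 732.92/230 = 3.19 A.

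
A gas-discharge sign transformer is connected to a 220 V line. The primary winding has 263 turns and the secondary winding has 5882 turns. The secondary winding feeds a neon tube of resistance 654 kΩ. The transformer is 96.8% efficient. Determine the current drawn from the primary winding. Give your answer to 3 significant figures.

V_s = 220 × 5882/263 = 4920.3 V.
I_s = V_s/R = 4920.3/654000 = 0.0075234 A.
P_out = V_s I_s = 4920.3 × 0.0075234 = 37.017 W.
P_in = P_out/η = 37.017/0.968 = 38.241 W.
I_p = P_in/V_p = 38.241/220 = 0.174 A.

I_p ≈ 0.174 A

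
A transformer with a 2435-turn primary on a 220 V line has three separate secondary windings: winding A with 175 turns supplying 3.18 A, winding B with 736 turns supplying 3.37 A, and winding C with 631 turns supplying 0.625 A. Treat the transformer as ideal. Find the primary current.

V_A = 220 × 175/2435 = 15.811 V; V_B = 220 × 736/2435 = 66.497 V; V_C = 220 × 631/2435 = 57.010 V.
P_out = V_A I_A + V_B I_B + V_C I_C = 15.811×3.18 + 66.497×3.37 + 57.010×0.625 = 50.279 + 224.09 + 35.631 = 310.01 W.
Ideal ⇒ P_in = P_out, so I_p = P_out/V_p = 310.01/220 = 1.41 A.

I_p ≈ 1.41 A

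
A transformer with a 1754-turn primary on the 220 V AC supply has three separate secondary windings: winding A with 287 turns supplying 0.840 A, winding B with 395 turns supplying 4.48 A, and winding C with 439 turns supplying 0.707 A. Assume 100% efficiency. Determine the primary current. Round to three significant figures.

I_p ≈ 1.32 A

V_A = 220 × 287/1754 = 35.998 V; V_B = 220 × 395/1754 = 49.544 V; V_C = 220 × 439/1754 = 55.063 V.
P_out = V_A I_A + V_B I_B + V_C I_C = 35.998×0.840 + 49.544×4.48 + 55.063×0.707 = 30.238 + 221.96 + 38.929 = 291.12 W.
Ideal ⇒ P_in = P_out, so I_p = P_out/V_p = 291.12/220 = 1.32 A.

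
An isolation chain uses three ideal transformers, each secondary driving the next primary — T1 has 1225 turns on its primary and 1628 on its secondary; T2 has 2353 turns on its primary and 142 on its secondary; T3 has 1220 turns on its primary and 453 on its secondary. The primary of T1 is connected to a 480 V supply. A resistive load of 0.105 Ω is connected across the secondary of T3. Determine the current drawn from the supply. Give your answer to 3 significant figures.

After T1: V = 480.00 × 1628/1225 = 637.91 V.
After T2: V = 637.91 × 142/2353 = 38.497 V.
After T3: V = 38.497 × 453/1220 = 14.294 V.
I_load = 14.294/0.105 = 136.14 A, so P_out = 14.294 × 136.14 = 1946.0 W.
All ideal ⇒ P_in = P_out, so I_supply = 1946.0/480 = 4.05 A.

I_supply ≈ 4.05 A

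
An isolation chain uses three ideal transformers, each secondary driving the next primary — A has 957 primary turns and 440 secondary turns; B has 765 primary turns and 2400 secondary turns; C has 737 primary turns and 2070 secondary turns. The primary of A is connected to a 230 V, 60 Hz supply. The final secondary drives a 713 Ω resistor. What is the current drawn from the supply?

I_supply ≈ 5.29 A

After A: V = 230.00 × 440/957 = 105.75 V.
After B: V = 105.75 × 2400/765 = 331.76 V.
After C: V = 331.76 × 2070/737 = 931.80 V.
I_load = 931.80/713 = 1.3069 A, so P_out = 931.80 × 1.3069 = 1217.7 W.
All ideal ⇒ P_in = P_out, so I_supply = 1217.7/230 = 5.29 A.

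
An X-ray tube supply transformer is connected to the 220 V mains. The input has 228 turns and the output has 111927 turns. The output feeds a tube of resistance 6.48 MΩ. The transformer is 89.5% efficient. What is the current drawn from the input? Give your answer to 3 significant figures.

V_out = 220 × 111927/228 = 108000 V.
I_out = V_out/R = 108000/(6.48×10^6) = 0.016667 A.
P_out = V_out I_out = 108000 × 0.016667 = 1800.0 W.
P_in = P_out/η = 1800.0/0.895 = 2011.2 W.
I_in = P_in/V_in = 2011.2/220 = 9.14 A.

I_in ≈ 9.14 A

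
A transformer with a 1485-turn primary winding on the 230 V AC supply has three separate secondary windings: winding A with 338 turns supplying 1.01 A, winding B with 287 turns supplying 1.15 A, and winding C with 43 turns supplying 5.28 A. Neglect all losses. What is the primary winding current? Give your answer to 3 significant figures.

V_A = 230 × 338/1485 = 52.350 V; V_B = 230 × 287/1485 = 44.451 V; V_C = 230 × 43/1485 = 6.6599 V.
P_out = V_A I_A + V_B I_B + V_C I_C = 52.350×1.01 + 44.451×1.15 + 6.6599×5.28 = 52.874 + 51.119 + 35.164 = 139.16 W.
Ideal ⇒ P_in = P_out, so I_p = P_out/V_p = 139.16/230 = 0.605 A.

I_p ≈ 0.605 A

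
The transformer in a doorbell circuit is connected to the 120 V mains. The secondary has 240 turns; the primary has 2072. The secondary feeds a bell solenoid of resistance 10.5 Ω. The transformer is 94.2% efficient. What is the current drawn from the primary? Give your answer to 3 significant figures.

V_s = 120 × 240/2072 = 13.900 V.
I_s = V_s/R = 13.900/10.5 = 1.3238 A.
P_out = V_s I_s = 13.900 × 1.3238 = 18.400 W.
P_in = P_out/η = 18.400/0.942 = 19.533 W.
I_p = P_in/V_p = 19.533/120 = 0.163 A.

I_p ≈ 0.163 A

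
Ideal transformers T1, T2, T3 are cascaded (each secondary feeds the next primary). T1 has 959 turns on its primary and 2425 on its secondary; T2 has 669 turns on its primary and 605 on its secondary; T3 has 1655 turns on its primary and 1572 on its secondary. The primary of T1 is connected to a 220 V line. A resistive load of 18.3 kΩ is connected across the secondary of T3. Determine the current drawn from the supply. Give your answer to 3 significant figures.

I_supply ≈ 0.0567 A

Secondary of T1: V = 220.00 × 2425/959 = 556.31 V.
Secondary of T2: V = 556.31 × 605/669 = 503.09 V.
Secondary of T3: V = 503.09 × 1572/1655 = 477.86 V.
I_load = 477.86/18300 = 0.026113 A, so P_out = 477.86 × 0.026113 = 12.478 W.
All ideal ⇒ P_in = P_out, so I_supply = 12.478/220 = 0.0567 A.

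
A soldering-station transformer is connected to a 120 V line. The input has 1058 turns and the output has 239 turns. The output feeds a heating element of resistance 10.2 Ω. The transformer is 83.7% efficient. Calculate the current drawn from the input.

V_out = 120 × 239/1058 = 27.108 V.
I_out = V_out/R = 27.108/10.2 = 2.6576 A.
P_out = V_out I_out = 27.108 × 2.6576 = 72.042 W.
P_in = P_out/η = 72.042/0.837 = 86.072 W.
I_in = P_in/V_in = 86.072/120 = 0.717 A.

I_in ≈ 0.717 A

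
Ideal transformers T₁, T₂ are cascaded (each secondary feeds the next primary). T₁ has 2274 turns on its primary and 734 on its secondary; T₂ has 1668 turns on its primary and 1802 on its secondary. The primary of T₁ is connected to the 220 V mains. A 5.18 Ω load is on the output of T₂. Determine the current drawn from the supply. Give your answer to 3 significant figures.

Secondary of T₁: V = 220.00 × 734/2274 = 71.011 V.
Secondary of T₂: V = 71.011 × 1802/1668 = 76.716 V.
I_load = 76.716/5.18 = 14.810 A, so P_out = 76.716 × 14.810 = 1136.2 W.
All ideal ⇒ P_in = P_out, so I_supply = 1136.2/220 = 5.16 A.

I_supply ≈ 5.16 A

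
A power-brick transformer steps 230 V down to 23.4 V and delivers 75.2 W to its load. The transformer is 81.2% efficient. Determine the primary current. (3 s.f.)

I_p ≈ 0.403 A

P_in = P_out/η = 75.2/0.812 = 92.611 W.
I_p = P_in/V_p = 92.611/230 = 0.403 A.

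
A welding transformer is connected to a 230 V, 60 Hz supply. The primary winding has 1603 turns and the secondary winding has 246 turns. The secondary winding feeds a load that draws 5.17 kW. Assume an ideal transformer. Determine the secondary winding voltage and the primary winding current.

V_s ≈ 35.3 V, I_p ≈ 22.5 A

V_s = V_p × N_s/N_p = 230 × 246/1603 = 35.296 V.
I_s = P/V_s = 5170/35.296 = 146.47 A.
I_p = I_s × N_s/N_p = 146.47 × 246/1603 = 22.5 A.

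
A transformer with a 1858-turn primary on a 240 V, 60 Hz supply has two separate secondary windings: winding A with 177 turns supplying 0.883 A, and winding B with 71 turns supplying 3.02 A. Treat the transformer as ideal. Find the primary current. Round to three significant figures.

V_A = 240 × 177/1858 = 22.863 V; V_B = 240 × 71/1858 = 9.1712 V.
P_out = V_A I_A + V_B I_B = 22.863×0.883 + 9.1712×3.02 = 20.188 + 27.697 = 47.885 W.
Ideal ⇒ P_in = P_out, so I_p = P_out/V_p = 47.885/240 = 0.200 A.

I_p ≈ 0.200 A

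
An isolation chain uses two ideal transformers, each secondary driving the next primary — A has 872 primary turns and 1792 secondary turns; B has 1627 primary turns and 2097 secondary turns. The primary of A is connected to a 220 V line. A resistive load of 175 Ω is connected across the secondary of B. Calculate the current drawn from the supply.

I_supply ≈ 8.82 A

Secondary of A: V = 220.00 × 1792/872 = 452.11 V.
Secondary of B: V = 452.11 × 2097/1627 = 582.71 V.
I_load = 582.71/175 = 3.3298 A, so P_out = 582.71 × 3.3298 = 1940.3 W.
All ideal ⇒ P_in = P_out, so I_supply = 1940.3/220 = 8.82 A.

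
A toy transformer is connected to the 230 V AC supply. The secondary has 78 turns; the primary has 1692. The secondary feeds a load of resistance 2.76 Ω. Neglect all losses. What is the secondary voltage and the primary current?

V_s ≈ 10.6 V, I_p ≈ 0.177 A

V_s = V_p × N_s/N_p = 230 × 78/1692 = 10.603 V.
I_s = V_s/R = 10.603/2.76 = 3.8416 A.
I_p = I_s × N_s/N_p = 3.8416 × 78/1692 = 0.177 A.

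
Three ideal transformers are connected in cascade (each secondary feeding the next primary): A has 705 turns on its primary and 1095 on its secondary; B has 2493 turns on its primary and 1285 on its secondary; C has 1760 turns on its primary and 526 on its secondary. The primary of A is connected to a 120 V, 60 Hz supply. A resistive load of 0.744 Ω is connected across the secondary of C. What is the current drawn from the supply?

I_supply ≈ 9.23 A

Secondary of A: V = 120.00 × 1095/705 = 186.38 V.
Secondary of B: V = 186.38 × 1285/2493 = 96.070 V.
Secondary of C: V = 96.070 × 526/1760 = 28.712 V.
I_load = 28.712/0.744 = 38.591 A, so P_out = 28.712 × 38.591 = 1108.0 W.
All ideal ⇒ P_in = P_out, so I_supply = 1108.0/120 = 9.23 A.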